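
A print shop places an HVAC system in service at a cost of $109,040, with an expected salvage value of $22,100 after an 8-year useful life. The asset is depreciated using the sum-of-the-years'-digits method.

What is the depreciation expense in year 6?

$7,245

Depreciable base = $109,040 − $22,100 = $86,940.
Sum of the years' digits = 8+7+6+5+4+3+2+1 = 36.
Year 1: $86,940 × 8/36 = $19,320. Book value $89,720.
Year 2: $86,940 × 7/36 = $16,905. Book value $72,815.
Year 3: $86,940 × 6/36 = $14,490. Book value $58,325.
Year 4: $86,940 × 5/36 = $12,075. Book value $46,250.
Year 5: $86,940 × 4/36 = $9,660. Book value $36,590.
Year 6: $86,940 × 3/36 = $7,245. Book value $29,345.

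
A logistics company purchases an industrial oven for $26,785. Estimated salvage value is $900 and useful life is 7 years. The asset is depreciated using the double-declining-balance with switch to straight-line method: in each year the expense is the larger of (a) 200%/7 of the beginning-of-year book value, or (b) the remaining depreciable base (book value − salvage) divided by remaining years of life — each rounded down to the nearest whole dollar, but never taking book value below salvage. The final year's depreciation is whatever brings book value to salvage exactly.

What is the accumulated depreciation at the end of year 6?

Depreciable base = $26,785 − $900 = $25,885.
Year 1: DB = ⌊$26,785 × 200%/7⌋ = $7,652; SL = ⌊$25,885/7⌋ = $3,697 → take DB $7,652. Book value $19,133.
Year 2: DB = ⌊$19,133 × 200%/7⌋ = $5,466; SL = ⌊$18,233/6⌋ = $3,038 → take DB $5,466. Book value $13,667.
Year 3: DB = ⌊$13,667 × 200%/7⌋ = $3,904; SL = ⌊$12,767/5⌋ = $2,553 → take DB $3,904. Book value $9,763.
Year 4: DB = ⌊$9,763 × 200%/7⌋ = $2,789; SL = ⌊$8,863/4⌋ = $2,215 → take DB $2,789. Book value $6,974.
Year 5: DB = ⌊$6,974 × 200%/7⌋ = $1,992; SL = ⌊$6,074/3⌋ = $2,024 → take SL $2,024. Book value $4,950.
Year 6: DB = ⌊$4,950 × 200%/7⌋ = $1,414; SL = ⌊$4,050/2⌋ = $2,025 → take SL $2,025. Book value $2,925.
Accumulated through year 6 = $26,785 − $2,925 = $23,860.

$23,860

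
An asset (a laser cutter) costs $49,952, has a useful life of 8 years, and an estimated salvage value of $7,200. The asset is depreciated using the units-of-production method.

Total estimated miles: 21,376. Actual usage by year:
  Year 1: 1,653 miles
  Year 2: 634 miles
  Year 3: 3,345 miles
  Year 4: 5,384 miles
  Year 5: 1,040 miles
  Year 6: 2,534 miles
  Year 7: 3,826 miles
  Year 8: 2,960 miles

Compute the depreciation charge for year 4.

Depreciable base = $49,952 − $7,200 = $42,752.
Rate = $42,752 / 21,376 miles = $2 per mile.
Year 1: 1,653 × $2 = $3,306. Book value $46,646.
Year 2: 634 × $2 = $1,268. Book value $45,378.
Year 3: 3,345 × $2 = $6,690. Book value $38,688.
Year 4: 5,384 × $2 = $10,768. Book value $27,920.

$10,768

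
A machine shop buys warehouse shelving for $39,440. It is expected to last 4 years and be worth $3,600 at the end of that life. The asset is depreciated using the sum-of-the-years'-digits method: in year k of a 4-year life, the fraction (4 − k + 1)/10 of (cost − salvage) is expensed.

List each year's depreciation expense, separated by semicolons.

Depreciable base = $39,440 − $3,600 = $35,840.
Sum of the years' digits = 4+3+2+1 = 10.
Year 1: $35,840 × 4/10 = $14,336. Book value $25,104.
Year 2: $35,840 × 3/10 = $10,752. Book value $14,352.
Year 3: $35,840 × 2/10 = $7,168. Book value $7,184.
Year 4: $35,840 × 1/10 = $3,584. Book value $3,600.

$14,336; $10,752; $7,168; $3,584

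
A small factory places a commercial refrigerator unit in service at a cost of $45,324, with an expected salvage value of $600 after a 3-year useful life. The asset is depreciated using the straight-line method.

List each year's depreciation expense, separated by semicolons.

$14,908; $14,908; $14,908

Depreciable base = $45,324 − $600 = $44,724.
Annual expense = $44,724 / 3 = $14,908.
End of year 1: book value $30,416.
End of year 2: book value $15,508.
End of year 3: book value $600.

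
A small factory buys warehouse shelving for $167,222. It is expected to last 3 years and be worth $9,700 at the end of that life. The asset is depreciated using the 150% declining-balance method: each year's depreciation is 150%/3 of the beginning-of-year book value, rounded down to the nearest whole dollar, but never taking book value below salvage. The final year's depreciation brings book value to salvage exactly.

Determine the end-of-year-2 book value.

$41,806

Depreciable base = $167,222 − $9,700 = $157,522.
Year 1: ⌊$167,222 × 150%/3⌋ = $83,611. Book value $83,611.
Year 2: ⌊$83,611 × 150%/3⌋ = $41,805. Book value $41,806.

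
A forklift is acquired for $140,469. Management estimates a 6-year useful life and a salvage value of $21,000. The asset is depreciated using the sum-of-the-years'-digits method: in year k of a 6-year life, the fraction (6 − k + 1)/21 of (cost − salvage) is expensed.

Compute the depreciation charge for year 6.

Depreciable base = $140,469 − $21,000 = $119,469.
Sum of the years' digits = 6+5+4+3+2+1 = 21.
Year 1: $119,469 × 6/21 = $34,134. Book value $106,335.
Year 2: $119,469 × 5/21 = $28,445. Book value $77,890.
Year 3: $119,469 × 4/21 = $22,756. Book value $55,134.
Year 4: $119,469 × 3/21 = $17,067. Book value $38,067.
Year 5: $119,469 × 2/21 = $11,378. Book value $26,689.
Year 6: $119,469 × 1/21 = $5,689. Book value $21,000.

$5,689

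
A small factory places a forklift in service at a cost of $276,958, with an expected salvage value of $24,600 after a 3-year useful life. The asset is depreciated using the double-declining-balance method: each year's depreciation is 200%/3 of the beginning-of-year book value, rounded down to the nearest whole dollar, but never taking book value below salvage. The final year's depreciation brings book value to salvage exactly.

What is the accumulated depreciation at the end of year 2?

Depreciable base = $276,958 − $24,600 = $252,358.
Year 1: ⌊$276,958 × 200%/3⌋ = $184,638. Book value $92,320.
Year 2: ⌊$92,320 × 200%/3⌋ = $61,546. Book value $30,774.
Accumulated through year 2 = $276,958 − $30,774 = $246,184.

$246,184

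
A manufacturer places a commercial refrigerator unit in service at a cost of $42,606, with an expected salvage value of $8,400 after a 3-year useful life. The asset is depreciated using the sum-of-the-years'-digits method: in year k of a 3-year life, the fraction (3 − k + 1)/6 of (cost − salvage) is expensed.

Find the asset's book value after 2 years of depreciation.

Depreciable base = $42,606 − $8,400 = $34,206.
Sum of the years' digits = 3+2+1 = 6.
Year 1: $34,206 × 3/6 = $17,103. Book value $25,503.
Year 2: $34,206 × 2/6 = $11,402. Book value $14,101.

$14,101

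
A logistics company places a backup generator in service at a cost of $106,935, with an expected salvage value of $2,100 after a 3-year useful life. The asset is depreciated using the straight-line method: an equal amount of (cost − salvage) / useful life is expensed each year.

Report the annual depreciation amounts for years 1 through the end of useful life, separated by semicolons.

Depreciable base = $106,935 − $2,100 = $104,835.
Annual expense = $104,835 / 3 = $34,945.
End of year 1: book value $71,990.
End of year 2: book value $37,045.
End of year 3: book value $2,100.

$34,945; $34,945; $34,945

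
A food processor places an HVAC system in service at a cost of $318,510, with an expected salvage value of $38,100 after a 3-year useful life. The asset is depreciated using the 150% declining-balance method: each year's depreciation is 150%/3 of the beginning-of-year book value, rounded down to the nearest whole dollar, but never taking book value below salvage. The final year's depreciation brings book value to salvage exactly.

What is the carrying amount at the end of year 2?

$79,628

Depreciable base = $318,510 − $38,100 = $280,410.
Year 1: ⌊$318,510 × 150%/3⌋ = $159,255. Book value $159,255.
Year 2: ⌊$159,255 × 150%/3⌋ = $79,627. Book value $79,628.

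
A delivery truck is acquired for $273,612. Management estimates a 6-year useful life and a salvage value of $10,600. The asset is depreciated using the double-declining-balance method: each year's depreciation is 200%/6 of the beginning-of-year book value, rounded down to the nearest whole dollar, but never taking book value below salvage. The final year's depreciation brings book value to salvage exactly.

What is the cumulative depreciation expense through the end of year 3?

$192,541

Depreciable base = $273,612 − $10,600 = $263,012.
Year 1: ⌊$273,612 × 200%/6⌋ = $91,204. Book value $182,408.
Year 2: ⌊$182,408 × 200%/6⌋ = $60,802. Book value $121,606.
Year 3: ⌊$121,606 × 200%/6⌋ = $40,535. Book value $81,071.
Accumulated through year 3 = $273,612 − $81,071 = $192,541.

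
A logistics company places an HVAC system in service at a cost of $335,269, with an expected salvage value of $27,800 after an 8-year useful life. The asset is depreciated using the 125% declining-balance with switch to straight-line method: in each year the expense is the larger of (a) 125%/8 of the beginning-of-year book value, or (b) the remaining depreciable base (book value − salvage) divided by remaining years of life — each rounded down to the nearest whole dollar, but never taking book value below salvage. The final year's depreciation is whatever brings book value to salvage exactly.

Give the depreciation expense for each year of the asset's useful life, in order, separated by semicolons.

$52,385; $44,200; $37,294; $34,718; $34,718; $34,718; $34,718; $34,718

Depreciable base = $335,269 − $27,800 = $307,469.
Year 1: DB = ⌊$335,269 × 125%/8⌋ = $52,385; SL = ⌊$307,469/8⌋ = $38,433 → take DB $52,385. Book value $282,884.
Year 2: DB = ⌊$282,884 × 125%/8⌋ = $44,200; SL = ⌊$255,084/7⌋ = $36,440 → take DB $44,200. Book value $238,684.
Year 3: DB = ⌊$238,684 × 125%/8⌋ = $37,294; SL = ⌊$210,884/6⌋ = $35,147 → take DB $37,294. Book value $201,390.
Year 4: DB = ⌊$201,390 × 125%/8⌋ = $31,467; SL = ⌊$173,590/5⌋ = $34,718 → take SL $34,718. Book value $166,672.
Year 5: DB = ⌊$166,672 × 125%/8⌋ = $26,042; SL = ⌊$138,872/4⌋ = $34,718 → take SL $34,718. Book value $131,954.
Year 6: DB = ⌊$131,954 × 125%/8⌋ = $20,617; SL = ⌊$104,154/3⌋ = $34,718 → take SL $34,718. Book value $97,236.
Year 7: DB = ⌊$97,236 × 125%/8⌋ = $15,193; SL = ⌊$69,436/2⌋ = $34,718 → take SL $34,718. Book value $62,518.
Year 8 (final): $62,518 − $27,800 = $34,718. Book value $27,800.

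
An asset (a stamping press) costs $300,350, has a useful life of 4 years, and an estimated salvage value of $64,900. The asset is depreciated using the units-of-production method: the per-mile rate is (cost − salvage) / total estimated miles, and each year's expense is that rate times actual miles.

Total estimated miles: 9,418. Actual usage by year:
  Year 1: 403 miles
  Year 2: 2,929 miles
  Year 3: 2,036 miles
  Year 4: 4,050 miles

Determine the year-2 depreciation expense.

$73,225

Depreciable base = $300,350 − $64,900 = $235,450.
Rate = $235,450 / 9,418 miles = $25 per mile.
Year 1: 403 × $25 = $10,075. Book value $290,275.
Year 2: 2,929 × $25 = $73,225. Book value $217,050.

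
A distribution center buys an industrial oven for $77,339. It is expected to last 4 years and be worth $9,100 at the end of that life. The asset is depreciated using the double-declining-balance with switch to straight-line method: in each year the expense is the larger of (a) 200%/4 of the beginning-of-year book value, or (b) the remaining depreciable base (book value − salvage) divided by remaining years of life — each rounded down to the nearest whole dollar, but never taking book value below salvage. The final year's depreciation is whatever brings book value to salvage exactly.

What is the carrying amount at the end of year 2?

Depreciable base = $77,339 − $9,100 = $68,239.
Year 1: DB = ⌊$77,339 × 200%/4⌋ = $38,669; SL = ⌊$68,239/4⌋ = $17,059 → take DB $38,669. Book value $38,670.
Year 2: DB = ⌊$38,670 × 200%/4⌋ = $19,335; SL = ⌊$29,570/3⌋ = $9,856 → take DB $19,335. Book value $19,335.

$19,335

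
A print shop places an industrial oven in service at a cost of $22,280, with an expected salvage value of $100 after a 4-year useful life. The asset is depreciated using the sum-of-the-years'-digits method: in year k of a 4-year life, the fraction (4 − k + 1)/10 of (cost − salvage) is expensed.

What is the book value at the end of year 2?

Depreciable base = $22,280 − $100 = $22,180.
Sum of the years' digits = 4+3+2+1 = 10.
Year 1: $22,180 × 4/10 = $8,872. Book value $13,408.
Year 2: $22,180 × 3/10 = $6,654. Book value $6,754.

$6,754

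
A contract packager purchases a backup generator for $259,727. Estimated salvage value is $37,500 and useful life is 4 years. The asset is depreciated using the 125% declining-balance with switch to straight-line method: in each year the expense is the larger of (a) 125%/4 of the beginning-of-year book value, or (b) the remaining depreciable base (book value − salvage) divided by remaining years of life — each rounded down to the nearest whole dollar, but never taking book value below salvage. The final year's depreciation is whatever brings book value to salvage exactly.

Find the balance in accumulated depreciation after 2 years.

$136,964

Depreciable base = $259,727 − $37,500 = $222,227.
Year 1: DB = ⌊$259,727 × 125%/4⌋ = $81,164; SL = ⌊$222,227/4⌋ = $55,556 → take DB $81,164. Book value $178,563.
Year 2: DB = ⌊$178,563 × 125%/4⌋ = $55,800; SL = ⌊$141,063/3⌋ = $47,021 → take DB $55,800. Book value $122,763.
Accumulated through year 2 = $259,727 − $122,763 = $136,964.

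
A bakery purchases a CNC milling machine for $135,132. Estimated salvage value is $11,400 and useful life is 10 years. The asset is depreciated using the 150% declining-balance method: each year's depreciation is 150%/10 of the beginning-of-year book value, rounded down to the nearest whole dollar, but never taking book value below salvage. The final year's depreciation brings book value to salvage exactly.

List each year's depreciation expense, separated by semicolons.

$20,269; $17,229; $14,645; $12,448; $10,581; $8,994; $7,644; $6,498; $5,523; $19,901

Depreciable base = $135,132 − $11,400 = $123,732.
Year 1: ⌊$135,132 × 150%/10⌋ = $20,269. Book value $114,863.
Year 2: ⌊$114,863 × 150%/10⌋ = $17,229. Book value $97,634.
Year 3: ⌊$97,634 × 150%/10⌋ = $14,645. Book value $82,989.
Year 4: ⌊$82,989 × 150%/10⌋ = $12,448. Book value $70,541.
Year 5: ⌊$70,541 × 150%/10⌋ = $10,581. Book value $59,960.
Year 6: ⌊$59,960 × 150%/10⌋ = $8,994. Book value $50,966.
Year 7: ⌊$50,966 × 150%/10⌋ = $7,644. Book value $43,322.
Year 8: ⌊$43,322 × 150%/10⌋ = $6,498. Book value $36,824.
Year 9: ⌊$36,824 × 150%/10⌋ = $5,523. Book value $31,301.
Year 10 (final): $31,301 − $11,400 = $19,901. Book value $11,400.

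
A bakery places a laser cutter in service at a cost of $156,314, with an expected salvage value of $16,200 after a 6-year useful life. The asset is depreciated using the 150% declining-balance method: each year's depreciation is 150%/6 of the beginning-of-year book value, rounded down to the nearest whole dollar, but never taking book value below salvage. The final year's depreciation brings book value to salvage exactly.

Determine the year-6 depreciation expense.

Depreciable base = $156,314 − $16,200 = $140,114.
Year 1: ⌊$156,314 × 150%/6⌋ = $39,078. Book value $117,236.
Year 2: ⌊$117,236 × 150%/6⌋ = $29,309. Book value $87,927.
Year 3: ⌊$87,927 × 150%/6⌋ = $21,981. Book value $65,946.
Year 4: ⌊$65,946 × 150%/6⌋ = $16,486. Book value $49,460.
Year 5: ⌊$49,460 × 150%/6⌋ = $12,365. Book value $37,095.
Year 6 (final): $37,095 − $16,200 = $20,895. Book value $16,200.

$20,895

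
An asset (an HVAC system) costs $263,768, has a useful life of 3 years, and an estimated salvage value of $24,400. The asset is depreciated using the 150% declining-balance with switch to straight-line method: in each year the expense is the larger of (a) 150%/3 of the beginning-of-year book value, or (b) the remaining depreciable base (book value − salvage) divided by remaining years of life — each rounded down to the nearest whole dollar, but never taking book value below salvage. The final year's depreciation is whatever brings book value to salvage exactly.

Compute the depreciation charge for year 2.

Depreciable base = $263,768 − $24,400 = $239,368.
Year 1: DB = ⌊$263,768 × 150%/3⌋ = $131,884; SL = ⌊$239,368/3⌋ = $79,789 → take DB $131,884. Book value $131,884.
Year 2: DB = ⌊$131,884 × 150%/3⌋ = $65,942; SL = ⌊$107,484/2⌋ = $53,742 → take DB $65,942. Book value $65,942.

$65,942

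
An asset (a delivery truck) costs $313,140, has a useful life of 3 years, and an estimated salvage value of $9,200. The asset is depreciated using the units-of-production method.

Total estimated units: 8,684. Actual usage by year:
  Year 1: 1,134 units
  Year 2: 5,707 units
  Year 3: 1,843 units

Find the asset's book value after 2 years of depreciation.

$73,705

Depreciable base = $313,140 − $9,200 = $303,940.
Rate = $303,940 / 8,684 units = $35 per unit.
Year 1: 1,134 × $35 = $39,690. Book value $273,450.
Year 2: 5,707 × $35 = $199,745. Book value $73,705.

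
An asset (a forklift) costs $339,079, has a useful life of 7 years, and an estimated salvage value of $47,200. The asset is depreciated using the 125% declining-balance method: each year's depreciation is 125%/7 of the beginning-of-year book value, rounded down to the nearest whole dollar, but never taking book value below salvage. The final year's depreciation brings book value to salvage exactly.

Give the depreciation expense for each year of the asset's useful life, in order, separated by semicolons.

$60,549; $49,737; $40,855; $33,560; $27,567; $22,644; $56,967

Depreciable base = $339,079 − $47,200 = $291,879.
Year 1: ⌊$339,079 × 125%/7⌋ = $60,549. Book value $278,530.
Year 2: ⌊$278,530 × 125%/7⌋ = $49,737. Book value $228,793.
Year 3: ⌊$228,793 × 125%/7⌋ = $40,855. Book value $187,938.
Year 4: ⌊$187,938 × 125%/7⌋ = $33,560. Book value $154,378.
Year 5: ⌊$154,378 × 125%/7⌋ = $27,567. Book value $126,811.
Year 6: ⌊$126,811 × 125%/7⌋ = $22,644. Book value $104,167.
Year 7 (final): $104,167 − $47,200 = $56,967. Book value $47,200.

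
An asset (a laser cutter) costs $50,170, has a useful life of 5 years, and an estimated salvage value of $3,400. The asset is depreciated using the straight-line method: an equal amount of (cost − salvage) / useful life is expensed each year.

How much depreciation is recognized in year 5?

$9,354

Depreciable base = $50,170 − $3,400 = $46,770.
Annual expense = $46,770 / 5 = $9,354.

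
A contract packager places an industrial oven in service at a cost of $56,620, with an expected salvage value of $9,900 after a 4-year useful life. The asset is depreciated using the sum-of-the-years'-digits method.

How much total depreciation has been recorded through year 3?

Depreciable base = $56,620 − $9,900 = $46,720.
Sum of the years' digits = 4+3+2+1 = 10.
Year 1: $46,720 × 4/10 = $18,688. Book value $37,932.
Year 2: $46,720 × 3/10 = $14,016. Book value $23,916.
Year 3: $46,720 × 2/10 = $9,344. Book value $14,572.
Accumulated through year 3 = $56,620 − $14,572 = $42,048.

$42,048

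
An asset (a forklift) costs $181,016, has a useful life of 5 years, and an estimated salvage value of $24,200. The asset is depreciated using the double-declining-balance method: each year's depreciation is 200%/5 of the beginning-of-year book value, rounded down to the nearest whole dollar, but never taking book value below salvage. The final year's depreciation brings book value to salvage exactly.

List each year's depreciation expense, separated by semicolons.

Depreciable base = $181,016 − $24,200 = $156,816.
Year 1: ⌊$181,016 × 200%/5⌋ = $72,406. Book value $108,610.
Year 2: ⌊$108,610 × 200%/5⌋ = $43,444. Book value $65,166.
Year 3: ⌊$65,166 × 200%/5⌋ = $26,066. Book value $39,100.
Year 4: ⌊$39,100 × 200%/5⌋ = $15,640, capped at $14,900. Book value $24,200.
Year 5 (final): $24,200 − $24,200 = $0. Book value $24,200.

$72,406; $43,444; $26,066; $14,900; $0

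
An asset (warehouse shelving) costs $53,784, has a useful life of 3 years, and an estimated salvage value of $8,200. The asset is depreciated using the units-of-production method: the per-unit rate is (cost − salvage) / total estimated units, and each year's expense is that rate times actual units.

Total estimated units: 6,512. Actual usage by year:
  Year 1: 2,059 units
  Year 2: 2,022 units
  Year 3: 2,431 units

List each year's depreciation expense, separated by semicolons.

$14,413; $14,154; $17,017

Depreciable base = $53,784 − $8,200 = $45,584.
Rate = $45,584 / 6,512 units = $7 per unit.
Year 1: 2,059 × $7 = $14,413. Book value $39,371.
Year 2: 2,022 × $7 = $14,154. Book value $25,217.
Year 3: 2,431 × $7 = $17,017. Book value $8,200.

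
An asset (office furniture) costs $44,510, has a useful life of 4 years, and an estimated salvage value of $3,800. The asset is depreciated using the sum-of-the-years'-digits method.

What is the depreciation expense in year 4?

Depreciable base = $44,510 − $3,800 = $40,710.
Sum of the years' digits = 4+3+2+1 = 10.
Year 1: $40,710 × 4/10 = $16,284. Book value $28,226.
Year 2: $40,710 × 3/10 = $12,213. Book value $16,013.
Year 3: $40,710 × 2/10 = $8,142. Book value $7,871.
Year 4: $40,710 × 1/10 = $4,071. Book value $3,800.

$4,071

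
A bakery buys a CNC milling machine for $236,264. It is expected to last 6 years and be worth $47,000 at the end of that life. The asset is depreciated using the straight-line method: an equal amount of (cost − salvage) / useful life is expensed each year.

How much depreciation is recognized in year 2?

$31,544

Depreciable base = $236,264 − $47,000 = $189,264.
Annual expense = $189,264 / 6 = $31,544.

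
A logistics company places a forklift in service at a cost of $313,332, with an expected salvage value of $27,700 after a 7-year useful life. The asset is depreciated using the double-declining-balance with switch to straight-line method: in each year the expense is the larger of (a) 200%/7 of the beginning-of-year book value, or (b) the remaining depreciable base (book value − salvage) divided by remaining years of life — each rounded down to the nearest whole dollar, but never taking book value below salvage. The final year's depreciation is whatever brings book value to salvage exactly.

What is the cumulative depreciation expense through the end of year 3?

Depreciable base = $313,332 − $27,700 = $285,632.
Year 1: DB = ⌊$313,332 × 200%/7⌋ = $89,523; SL = ⌊$285,632/7⌋ = $40,804 → take DB $89,523. Book value $223,809.
Year 2: DB = ⌊$223,809 × 200%/7⌋ = $63,945; SL = ⌊$196,109/6⌋ = $32,684 → take DB $63,945. Book value $159,864.
Year 3: DB = ⌊$159,864 × 200%/7⌋ = $45,675; SL = ⌊$132,164/5⌋ = $26,432 → take DB $45,675. Book value $114,189.
Accumulated through year 3 = $313,332 − $114,189 = $199,143.

$199,143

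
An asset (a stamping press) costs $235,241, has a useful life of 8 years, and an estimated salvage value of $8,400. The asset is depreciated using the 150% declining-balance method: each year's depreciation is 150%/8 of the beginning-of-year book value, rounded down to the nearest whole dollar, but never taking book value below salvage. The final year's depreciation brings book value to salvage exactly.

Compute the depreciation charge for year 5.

Depreciable base = $235,241 − $8,400 = $226,841.
Year 1: ⌊$235,241 × 150%/8⌋ = $44,107. Book value $191,134.
Year 2: ⌊$191,134 × 150%/8⌋ = $35,837. Book value $155,297.
Year 3: ⌊$155,297 × 150%/8⌋ = $29,118. Book value $126,179.
Year 4: ⌊$126,179 × 150%/8⌋ = $23,658. Book value $102,521.
Year 5: ⌊$102,521 × 150%/8⌋ = $19,222. Book value $83,299.

$19,222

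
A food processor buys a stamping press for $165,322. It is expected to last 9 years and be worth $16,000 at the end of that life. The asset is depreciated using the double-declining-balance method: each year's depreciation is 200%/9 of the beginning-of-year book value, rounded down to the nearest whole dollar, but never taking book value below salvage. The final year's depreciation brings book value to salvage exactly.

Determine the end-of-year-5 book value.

Depreciable base = $165,322 − $16,000 = $149,322.
Year 1: ⌊$165,322 × 200%/9⌋ = $36,738. Book value $128,584.
Year 2: ⌊$128,584 × 200%/9⌋ = $28,574. Book value $100,010.
Year 3: ⌊$100,010 × 200%/9⌋ = $22,224. Book value $77,786.
Year 4: ⌊$77,786 × 200%/9⌋ = $17,285. Book value $60,501.
Year 5: ⌊$60,501 × 200%/9⌋ = $13,444. Book value $47,057.

$47,057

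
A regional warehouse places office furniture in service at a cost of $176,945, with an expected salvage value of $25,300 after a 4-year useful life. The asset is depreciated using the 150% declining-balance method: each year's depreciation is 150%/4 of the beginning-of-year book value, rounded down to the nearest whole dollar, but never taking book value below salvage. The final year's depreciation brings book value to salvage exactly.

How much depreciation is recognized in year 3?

Depreciable base = $176,945 − $25,300 = $151,645.
Year 1: ⌊$176,945 × 150%/4⌋ = $66,354. Book value $110,591.
Year 2: ⌊$110,591 × 150%/4⌋ = $41,471. Book value $69,120.
Year 3: ⌊$69,120 × 150%/4⌋ = $25,920. Book value $43,200.

$25,920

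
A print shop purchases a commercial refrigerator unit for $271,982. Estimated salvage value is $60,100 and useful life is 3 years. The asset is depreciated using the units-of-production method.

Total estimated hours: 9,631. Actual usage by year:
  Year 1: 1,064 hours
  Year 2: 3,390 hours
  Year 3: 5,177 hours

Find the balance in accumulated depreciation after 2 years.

Depreciable base = $271,982 − $60,100 = $211,882.
Rate = $211,882 / 9,631 hours = $22 per hour.
Year 1: 1,064 × $22 = $23,408. Book value $248,574.
Year 2: 3,390 × $22 = $74,580. Book value $173,994.
Accumulated through year 2 = $271,982 − $173,994 = $97,988.

$97,988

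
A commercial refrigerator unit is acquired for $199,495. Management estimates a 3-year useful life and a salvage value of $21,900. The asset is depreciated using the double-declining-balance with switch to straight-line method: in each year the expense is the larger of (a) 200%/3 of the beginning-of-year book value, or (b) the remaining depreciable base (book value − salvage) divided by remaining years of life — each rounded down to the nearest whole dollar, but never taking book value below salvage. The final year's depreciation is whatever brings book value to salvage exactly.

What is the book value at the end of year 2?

$22,167

Depreciable base = $199,495 − $21,900 = $177,595.
Year 1: DB = ⌊$199,495 × 200%/3⌋ = $132,996; SL = ⌊$177,595/3⌋ = $59,198 → take DB $132,996. Book value $66,499.
Year 2: DB = ⌊$66,499 × 200%/3⌋ = $44,332; SL = ⌊$44,599/2⌋ = $22,299 → take DB $44,332. Book value $22,167.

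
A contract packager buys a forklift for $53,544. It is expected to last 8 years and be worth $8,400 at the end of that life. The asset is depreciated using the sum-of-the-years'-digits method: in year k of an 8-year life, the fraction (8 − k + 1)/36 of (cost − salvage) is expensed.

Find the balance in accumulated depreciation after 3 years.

$26,334

Depreciable base = $53,544 − $8,400 = $45,144.
Sum of the years' digits = 8+7+6+5+4+3+2+1 = 36.
Year 1: $45,144 × 8/36 = $10,032. Book value $43,512.
Year 2: $45,144 × 7/36 = $8,778. Book value $34,734.
Year 3: $45,144 × 6/36 = $7,524. Book value $27,210.
Accumulated through year 3 = $53,544 − $27,210 = $26,334.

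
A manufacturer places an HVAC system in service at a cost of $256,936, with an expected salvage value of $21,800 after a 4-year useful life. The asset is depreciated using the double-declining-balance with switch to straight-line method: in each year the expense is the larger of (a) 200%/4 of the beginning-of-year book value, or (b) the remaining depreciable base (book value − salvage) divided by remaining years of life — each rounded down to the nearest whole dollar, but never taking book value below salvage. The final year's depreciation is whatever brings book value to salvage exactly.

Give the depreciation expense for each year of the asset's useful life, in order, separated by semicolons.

$128,468; $64,234; $32,117; $10,317

Depreciable base = $256,936 − $21,800 = $235,136.
Year 1: DB = ⌊$256,936 × 200%/4⌋ = $128,468; SL = ⌊$235,136/4⌋ = $58,784 → take DB $128,468. Book value $128,468.
Year 2: DB = ⌊$128,468 × 200%/4⌋ = $64,234; SL = ⌊$106,668/3⌋ = $35,556 → take DB $64,234. Book value $64,234.
Year 3: DB = ⌊$64,234 × 200%/4⌋ = $32,117; SL = ⌊$42,434/2⌋ = $21,217 → take DB $32,117. Book value $32,117.
Year 4 (final): $32,117 − $21,800 = $10,317. Book value $21,800.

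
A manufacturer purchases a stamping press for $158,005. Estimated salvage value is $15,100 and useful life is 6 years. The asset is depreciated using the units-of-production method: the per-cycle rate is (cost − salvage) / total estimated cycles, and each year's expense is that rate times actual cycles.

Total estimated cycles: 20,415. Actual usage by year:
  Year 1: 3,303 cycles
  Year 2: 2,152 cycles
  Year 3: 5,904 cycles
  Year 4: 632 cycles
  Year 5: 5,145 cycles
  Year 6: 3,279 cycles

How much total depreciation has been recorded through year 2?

$38,185

Depreciable base = $158,005 − $15,100 = $142,905.
Rate = $142,905 / 20,415 cycles = $7 per cycle.
Year 1: 3,303 × $7 = $23,121. Book value $134,884.
Year 2: 2,152 × $7 = $15,064. Book value $119,820.
Accumulated through year 2 = $158,005 − $119,820 = $38,185.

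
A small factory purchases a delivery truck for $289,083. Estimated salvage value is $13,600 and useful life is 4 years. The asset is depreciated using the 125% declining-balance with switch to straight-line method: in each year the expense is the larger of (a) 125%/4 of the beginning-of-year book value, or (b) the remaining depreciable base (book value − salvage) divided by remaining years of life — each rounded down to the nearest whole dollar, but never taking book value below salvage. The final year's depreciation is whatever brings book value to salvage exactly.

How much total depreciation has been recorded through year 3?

$213,964

Depreciable base = $289,083 − $13,600 = $275,483.
Year 1: DB = ⌊$289,083 × 125%/4⌋ = $90,338; SL = ⌊$275,483/4⌋ = $68,870 → take DB $90,338. Book value $198,745.
Year 2: DB = ⌊$198,745 × 125%/4⌋ = $62,107; SL = ⌊$185,145/3⌋ = $61,715 → take DB $62,107. Book value $136,638.
Year 3: DB = ⌊$136,638 × 125%/4⌋ = $42,699; SL = ⌊$123,038/2⌋ = $61,519 → take SL $61,519. Book value $75,119.
Accumulated through year 3 = $289,083 − $75,119 = $213,964.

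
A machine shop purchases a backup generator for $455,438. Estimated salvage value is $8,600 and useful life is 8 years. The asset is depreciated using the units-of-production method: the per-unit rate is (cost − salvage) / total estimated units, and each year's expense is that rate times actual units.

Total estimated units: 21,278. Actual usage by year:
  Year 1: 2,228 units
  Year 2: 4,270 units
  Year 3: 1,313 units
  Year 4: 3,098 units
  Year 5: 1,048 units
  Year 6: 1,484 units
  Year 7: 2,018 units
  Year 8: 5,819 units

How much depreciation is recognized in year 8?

$122,199

Depreciable base = $455,438 − $8,600 = $446,838.
Rate = $446,838 / 21,278 units = $21 per unit.
Year 1: 2,228 × $21 = $46,788. Book value $408,650.
Year 2: 4,270 × $21 = $89,670. Book value $318,980.
Year 3: 1,313 × $21 = $27,573. Book value $291,407.
Year 4: 3,098 × $21 = $65,058. Book value $226,349.
Year 5: 1,048 × $21 = $22,008. Book value $204,341.
Year 6: 1,484 × $21 = $31,164. Book value $173,177.
Year 7: 2,018 × $21 = $42,378. Book value $130,799.
Year 8: 5,819 × $21 = $122,199. Book value $8,600.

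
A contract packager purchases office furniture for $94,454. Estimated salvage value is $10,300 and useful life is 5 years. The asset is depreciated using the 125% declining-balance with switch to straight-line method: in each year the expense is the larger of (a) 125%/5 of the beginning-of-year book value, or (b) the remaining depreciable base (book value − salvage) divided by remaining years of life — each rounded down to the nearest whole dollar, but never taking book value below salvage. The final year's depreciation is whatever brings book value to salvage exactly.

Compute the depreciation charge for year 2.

Depreciable base = $94,454 − $10,300 = $84,154.
Year 1: DB = ⌊$94,454 × 125%/5⌋ = $23,613; SL = ⌊$84,154/5⌋ = $16,830 → take DB $23,613. Book value $70,841.
Year 2: DB = ⌊$70,841 × 125%/5⌋ = $17,710; SL = ⌊$60,541/4⌋ = $15,135 → take DB $17,710. Book value $53,131.

$17,710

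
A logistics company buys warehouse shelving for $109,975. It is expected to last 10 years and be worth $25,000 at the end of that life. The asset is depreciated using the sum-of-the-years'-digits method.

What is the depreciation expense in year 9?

$3,090

Depreciable base = $109,975 − $25,000 = $84,975.
Sum of the years' digits = 10+9+8+7+6+5+4+3+2+1 = 55.
Year 1: $84,975 × 10/55 = $15,450. Book value $94,525.
Year 2: $84,975 × 9/55 = $13,905. Book value $80,620.
Year 3: $84,975 × 8/55 = $12,360. Book value $68,260.
Year 4: $84,975 × 7/55 = $10,815. Book value $57,445.
Year 5: $84,975 × 6/55 = $9,270. Book value $48,175.
Year 6: $84,975 × 5/55 = $7,725. Book value $40,450.
Year 7: $84,975 × 4/55 = $6,180. Book value $34,270.
Year 8: $84,975 × 3/55 = $4,635. Book value $29,635.
Year 9: $84,975 × 2/55 = $3,090. Book value $26,545.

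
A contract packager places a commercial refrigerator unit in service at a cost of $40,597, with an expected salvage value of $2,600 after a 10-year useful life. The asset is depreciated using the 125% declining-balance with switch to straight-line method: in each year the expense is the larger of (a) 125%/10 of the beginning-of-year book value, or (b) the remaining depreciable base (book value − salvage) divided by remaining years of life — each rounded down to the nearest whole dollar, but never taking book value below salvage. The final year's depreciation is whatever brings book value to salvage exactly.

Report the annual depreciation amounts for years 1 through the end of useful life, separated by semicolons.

Depreciable base = $40,597 − $2,600 = $37,997.
Year 1: DB = ⌊$40,597 × 125%/10⌋ = $5,074; SL = ⌊$37,997/10⌋ = $3,799 → take DB $5,074. Book value $35,523.
Year 2: DB = ⌊$35,523 × 125%/10⌋ = $4,440; SL = ⌊$32,923/9⌋ = $3,658 → take DB $4,440. Book value $31,083.
Year 3: DB = ⌊$31,083 × 125%/10⌋ = $3,885; SL = ⌊$28,483/8⌋ = $3,560 → take DB $3,885. Book value $27,198.
Year 4: DB = ⌊$27,198 × 125%/10⌋ = $3,399; SL = ⌊$24,598/7⌋ = $3,514 → take SL $3,514. Book value $23,684.
Year 5: DB = ⌊$23,684 × 125%/10⌋ = $2,960; SL = ⌊$21,084/6⌋ = $3,514 → take SL $3,514. Book value $20,170.
Year 6: DB = ⌊$20,170 × 125%/10⌋ = $2,521; SL = ⌊$17,570/5⌋ = $3,514 → take SL $3,514. Book value $16,656.
Year 7: DB = ⌊$16,656 × 125%/10⌋ = $2,082; SL = ⌊$14,056/4⌋ = $3,514 → take SL $3,514. Book value $13,142.
Year 8: DB = ⌊$13,142 × 125%/10⌋ = $1,642; SL = ⌊$10,542/3⌋ = $3,514 → take SL $3,514. Book value $9,628.
Year 9: DB = ⌊$9,628 × 125%/10⌋ = $1,203; SL = ⌊$7,028/2⌋ = $3,514 → take SL $3,514. Book value $6,114.
Year 10 (final): $6,114 − $2,600 = $3,514. Book value $2,600.

$5,074; $4,440; $3,885; $3,514; $3,514; $3,514; $3,514; $3,514; $3,514; $3,514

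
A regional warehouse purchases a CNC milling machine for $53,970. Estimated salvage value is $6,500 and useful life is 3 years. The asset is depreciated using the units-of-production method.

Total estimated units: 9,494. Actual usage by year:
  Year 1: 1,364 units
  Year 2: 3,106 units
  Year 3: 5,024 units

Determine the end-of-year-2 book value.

Depreciable base = $53,970 − $6,500 = $47,470.
Rate = $47,470 / 9,494 units = $5 per unit.
Year 1: 1,364 × $5 = $6,820. Book value $47,150.
Year 2: 3,106 × $5 = $15,530. Book value $31,620.

$31,620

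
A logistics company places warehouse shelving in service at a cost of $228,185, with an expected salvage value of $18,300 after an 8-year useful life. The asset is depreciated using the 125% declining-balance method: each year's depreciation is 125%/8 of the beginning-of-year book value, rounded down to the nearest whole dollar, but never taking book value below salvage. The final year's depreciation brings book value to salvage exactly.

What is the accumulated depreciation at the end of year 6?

$145,851

Depreciable base = $228,185 − $18,300 = $209,885.
Year 1: ⌊$228,185 × 125%/8⌋ = $35,653. Book value $192,532.
Year 2: ⌊$192,532 × 125%/8⌋ = $30,083. Book value $162,449.
Year 3: ⌊$162,449 × 125%/8⌋ = $25,382. Book value $137,067.
Year 4: ⌊$137,067 × 125%/8⌋ = $21,416. Book value $115,651.
Year 5: ⌊$115,651 × 125%/8⌋ = $18,070. Book value $97,581.
Year 6: ⌊$97,581 × 125%/8⌋ = $15,247. Book value $82,334.
Accumulated through year 6 = $228,185 − $82,334 = $145,851.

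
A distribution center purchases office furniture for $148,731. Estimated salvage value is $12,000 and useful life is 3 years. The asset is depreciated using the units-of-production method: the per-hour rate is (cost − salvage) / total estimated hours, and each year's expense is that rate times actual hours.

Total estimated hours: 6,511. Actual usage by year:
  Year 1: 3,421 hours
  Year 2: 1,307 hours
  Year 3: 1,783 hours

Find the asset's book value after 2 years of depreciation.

$49,443

Depreciable base = $148,731 − $12,000 = $136,731.
Rate = $136,731 / 6,511 hours = $21 per hour.
Year 1: 3,421 × $21 = $71,841. Book value $76,890.
Year 2: 1,307 × $21 = $27,447. Book value $49,443.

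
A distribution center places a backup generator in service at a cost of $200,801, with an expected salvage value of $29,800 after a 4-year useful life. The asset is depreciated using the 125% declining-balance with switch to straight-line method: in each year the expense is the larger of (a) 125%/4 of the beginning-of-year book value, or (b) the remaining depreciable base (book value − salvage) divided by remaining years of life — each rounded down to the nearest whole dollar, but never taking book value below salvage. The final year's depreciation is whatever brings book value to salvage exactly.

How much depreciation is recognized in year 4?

$32,556

Depreciable base = $200,801 − $29,800 = $171,001.
Year 1: DB = ⌊$200,801 × 125%/4⌋ = $62,750; SL = ⌊$171,001/4⌋ = $42,750 → take DB $62,750. Book value $138,051.
Year 2: DB = ⌊$138,051 × 125%/4⌋ = $43,140; SL = ⌊$108,251/3⌋ = $36,083 → take DB $43,140. Book value $94,911.
Year 3: DB = ⌊$94,911 × 125%/4⌋ = $29,659; SL = ⌊$65,111/2⌋ = $32,555 → take SL $32,555. Book value $62,356.
Year 4 (final): $62,356 − $29,800 = $32,556. Book value $29,800.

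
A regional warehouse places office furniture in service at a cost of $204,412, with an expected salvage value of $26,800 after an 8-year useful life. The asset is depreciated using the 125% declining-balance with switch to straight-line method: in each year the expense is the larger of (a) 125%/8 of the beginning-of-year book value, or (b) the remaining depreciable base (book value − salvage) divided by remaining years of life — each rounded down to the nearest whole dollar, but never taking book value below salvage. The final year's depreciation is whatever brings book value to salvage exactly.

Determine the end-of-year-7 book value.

$45,998

Depreciable base = $204,412 − $26,800 = $177,612.
Year 1: DB = ⌊$204,412 × 125%/8⌋ = $31,939; SL = ⌊$177,612/8⌋ = $22,201 → take DB $31,939. Book value $172,473.
Year 2: DB = ⌊$172,473 × 125%/8⌋ = $26,948; SL = ⌊$145,673/7⌋ = $20,810 → take DB $26,948. Book value $145,525.
Year 3: DB = ⌊$145,525 × 125%/8⌋ = $22,738; SL = ⌊$118,725/6⌋ = $19,787 → take DB $22,738. Book value $122,787.
Year 4: DB = ⌊$122,787 × 125%/8⌋ = $19,185; SL = ⌊$95,987/5⌋ = $19,197 → take SL $19,197. Book value $103,590.
Year 5: DB = ⌊$103,590 × 125%/8⌋ = $16,185; SL = ⌊$76,790/4⌋ = $19,197 → take SL $19,197. Book value $84,393.
Year 6: DB = ⌊$84,393 × 125%/8⌋ = $13,186; SL = ⌊$57,593/3⌋ = $19,197 → take SL $19,197. Book value $65,196.
Year 7: DB = ⌊$65,196 × 125%/8⌋ = $10,186; SL = ⌊$38,396/2⌋ = $19,198 → take SL $19,198. Book value $45,998.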